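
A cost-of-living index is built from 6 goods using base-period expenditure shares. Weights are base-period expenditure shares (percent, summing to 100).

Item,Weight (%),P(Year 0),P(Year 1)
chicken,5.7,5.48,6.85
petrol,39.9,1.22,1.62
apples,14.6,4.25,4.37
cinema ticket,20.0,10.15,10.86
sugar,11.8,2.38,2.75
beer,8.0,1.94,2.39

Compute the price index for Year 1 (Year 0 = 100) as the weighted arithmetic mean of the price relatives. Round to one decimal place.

chicken: 5.7 × (6.85/5.48) = 5.7 × 1.250000 = 7.1250
petrol: 39.9 × (1.62/1.22) = 39.9 × 1.327869 = 52.9820
apples: 14.6 × (4.37/4.25) = 14.6 × 1.028235 = 15.0122
cinema ticket: 20.0 × (10.86/10.15) = 20.0 × 1.069951 = 21.3990
sugar: 11.8 × (2.75/2.38) = 11.8 × 1.155462 = 13.6345
beer: 8.0 × (2.39/1.94) = 8.0 × 1.231959 = 9.8557
Index = Σ wᵢ·(p₁ᵢ/p₀ᵢ) = 7.1250 + 52.9820 + 15.0122 + 21.3990 + 13.6345 + 9.8557 = 120.0083

120.0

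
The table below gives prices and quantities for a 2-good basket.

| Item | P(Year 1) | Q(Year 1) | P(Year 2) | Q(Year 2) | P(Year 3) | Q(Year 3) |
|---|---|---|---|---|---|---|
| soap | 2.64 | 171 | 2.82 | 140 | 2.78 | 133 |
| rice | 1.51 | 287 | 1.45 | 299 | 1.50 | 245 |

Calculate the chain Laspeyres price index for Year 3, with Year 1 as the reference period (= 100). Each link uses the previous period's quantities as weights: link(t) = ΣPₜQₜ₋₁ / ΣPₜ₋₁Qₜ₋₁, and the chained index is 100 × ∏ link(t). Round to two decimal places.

Link Year 1→Year 2:
ΣP(Year 2)Q(Year 1) = 2.82×171 + 1.45×287 = 482.22 + 416.15 = 898.37
ΣP(Year 1)Q(Year 1) = 2.64×171 + 1.51×287 = 451.44 + 433.37 = 884.81
link = 898.37/884.81 = 1.015325
Link Year 2→Year 3:
ΣP(Year 3)Q(Year 2) = 2.78×140 + 1.50×299 = 389.2 + 448.5 = 837.7
ΣP(Year 2)Q(Year 2) = 2.82×140 + 1.45×299 = 394.8 + 433.55 = 828.35
link = 837.7/828.35 = 1.011287
Chained index = 100 × 1.015325 × 1.011287 = 102.6786

102.68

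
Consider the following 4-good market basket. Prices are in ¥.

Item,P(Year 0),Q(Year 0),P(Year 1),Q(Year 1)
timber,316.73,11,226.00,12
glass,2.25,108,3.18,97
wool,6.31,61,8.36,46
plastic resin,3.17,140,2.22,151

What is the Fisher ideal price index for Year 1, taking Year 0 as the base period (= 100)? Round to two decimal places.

Laspeyres component (base-period weights):
ΣP(Year 1)Q(Year 0) = 226.00×11 + 3.18×108 + 8.36×61 + 2.22×140 = 2486 + 343.44 + 509.96 + 310.8 = 3650.2
ΣP(Year 0)Q(Year 0) = 316.73×11 + 2.25×108 + 6.31×61 + 3.17×140 = 3484.03 + 243 + 384.91 + 443.8 = 4555.74
L = 3650.2 / 4555.74 × 100 = 80.1231
Paasche component (current-period weights):
ΣP(Year 1)Q(Year 1) = 226.00×12 + 3.18×97 + 8.36×46 + 2.22×151 = 2712 + 308.46 + 384.56 + 335.22 = 3740.24
ΣP(Year 0)Q(Year 1) = 316.73×12 + 2.25×97 + 6.31×46 + 3.17×151 = 3800.76 + 218.25 + 290.26 + 478.67 = 4787.94
P = 3740.24 / 4787.94 × 100 = 78.1179
Fisher = √(L × P) = √(80.1231 × 78.1179) = 79.1142

79.11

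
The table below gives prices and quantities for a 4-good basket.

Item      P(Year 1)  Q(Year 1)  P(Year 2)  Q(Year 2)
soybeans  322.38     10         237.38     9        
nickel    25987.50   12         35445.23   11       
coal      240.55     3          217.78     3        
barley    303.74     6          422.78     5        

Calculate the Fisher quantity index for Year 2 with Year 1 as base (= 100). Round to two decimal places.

91.62

Laspeyres component (base-period weights):
ΣP(Year 1)Q(Year 2) = 322.38×9 + 25987.50×11 + 240.55×3 + 303.74×5 = 2901.42 + 285862.5 + 721.65 + 1518.7 = 291004.27
ΣP(Year 1)Q(Year 1) = 322.38×10 + 25987.50×12 + 240.55×3 + 303.74×6 = 3223.8 + 311850 + 721.65 + 1822.44 = 317617.89
L = 291004.27 / 317617.89 × 100 = 91.6209
Paasche component (current-period weights):
ΣP(Year 2)Q(Year 2) = 237.38×9 + 35445.23×11 + 217.78×3 + 422.78×5 = 2136.42 + 389897.53 + 653.34 + 2113.9 = 394801.19
ΣP(Year 2)Q(Year 1) = 237.38×10 + 35445.23×12 + 217.78×3 + 422.78×6 = 2373.8 + 425342.76 + 653.34 + 2536.68 = 430906.58
P = 394801.19 / 430906.58 × 100 = 91.6211
Fisher = √(L × P) = √(91.6209 × 91.6211) = 91.6210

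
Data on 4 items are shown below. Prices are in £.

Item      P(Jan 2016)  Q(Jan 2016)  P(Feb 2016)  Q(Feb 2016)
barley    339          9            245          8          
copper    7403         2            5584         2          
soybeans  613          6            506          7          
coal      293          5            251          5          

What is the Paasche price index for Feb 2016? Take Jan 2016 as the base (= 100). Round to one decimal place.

77.0

Paasche price index uses current-period quantities as weights.
ΣP(Feb 2016)·Q(Feb 2016) = 245×8 + 5584×2 + 506×7 + 251×5 = 1960 + 11168 + 3542 + 1255 = 17925
ΣP(Jan 2016)·Q(Feb 2016) = 339×8 + 7403×2 + 613×7 + 293×5 = 2712 + 14806 + 4291 + 1465 = 23274
Index = 17925 / 23274 × 100 = 77.0173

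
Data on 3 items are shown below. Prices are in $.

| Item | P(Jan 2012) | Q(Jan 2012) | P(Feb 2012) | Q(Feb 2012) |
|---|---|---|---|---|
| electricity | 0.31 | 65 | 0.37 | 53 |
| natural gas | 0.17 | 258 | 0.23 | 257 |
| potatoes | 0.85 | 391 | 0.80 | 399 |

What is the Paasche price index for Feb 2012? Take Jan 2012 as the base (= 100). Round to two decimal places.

99.66

Paasche price index uses current-period quantities as weights.
ΣP(Feb 2012)·Q(Feb 2012) = 0.37×53 + 0.23×257 + 0.80×399 = 19.61 + 59.11 + 319.2 = 397.92
ΣP(Jan 2012)·Q(Feb 2012) = 0.31×53 + 0.17×257 + 0.85×399 = 16.43 + 43.69 + 339.15 = 399.27
Index = 397.92 / 399.27 × 100 = 99.6619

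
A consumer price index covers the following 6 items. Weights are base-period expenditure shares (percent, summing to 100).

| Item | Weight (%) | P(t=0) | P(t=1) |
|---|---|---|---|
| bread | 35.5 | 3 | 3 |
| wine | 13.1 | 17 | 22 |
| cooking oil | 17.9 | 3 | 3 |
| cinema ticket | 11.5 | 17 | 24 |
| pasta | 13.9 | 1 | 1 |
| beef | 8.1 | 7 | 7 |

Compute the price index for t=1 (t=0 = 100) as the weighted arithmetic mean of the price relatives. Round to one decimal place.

bread: 35.5 × (3/3) = 35.5 × 1.000000 = 35.5000
wine: 13.1 × (22/17) = 13.1 × 1.294118 = 16.9529
cooking oil: 17.9 × (3/3) = 17.9 × 1.000000 = 17.9000
cinema ticket: 11.5 × (24/17) = 11.5 × 1.411765 = 16.2353
pasta: 13.9 × (1/1) = 13.9 × 1.000000 = 13.9000
beef: 8.1 × (7/7) = 8.1 × 1.000000 = 8.1000
Index = Σ wᵢ·(p₁ᵢ/p₀ᵢ) = 35.5000 + 16.9529 + 17.9000 + 16.2353 + 13.9000 + 8.1000 = 108.5882

108.6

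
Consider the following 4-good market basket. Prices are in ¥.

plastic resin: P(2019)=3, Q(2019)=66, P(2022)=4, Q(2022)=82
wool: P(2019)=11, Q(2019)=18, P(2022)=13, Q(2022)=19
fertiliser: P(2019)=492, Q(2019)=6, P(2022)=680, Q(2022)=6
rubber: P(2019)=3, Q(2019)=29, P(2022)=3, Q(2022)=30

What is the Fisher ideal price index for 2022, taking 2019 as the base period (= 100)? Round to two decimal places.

Laspeyres component (base-period weights):
ΣP(2022)Q(2019) = 4×66 + 13×18 + 680×6 + 3×29 = 264 + 234 + 4080 + 87 = 4665
ΣP(2019)Q(2019) = 3×66 + 11×18 + 492×6 + 3×29 = 198 + 198 + 2952 + 87 = 3435
L = 4665 / 3435 × 100 = 135.8079
Paasche component (current-period weights):
ΣP(2022)Q(2022) = 4×82 + 13×19 + 680×6 + 3×30 = 328 + 247 + 4080 + 90 = 4745
ΣP(2019)Q(2022) = 3×82 + 11×19 + 492×6 + 3×30 = 246 + 209 + 2952 + 90 = 3497
P = 4745 / 3497 × 100 = 135.6877
Fisher = √(L × P) = √(135.8079 × 135.6877) = 135.7478

135.75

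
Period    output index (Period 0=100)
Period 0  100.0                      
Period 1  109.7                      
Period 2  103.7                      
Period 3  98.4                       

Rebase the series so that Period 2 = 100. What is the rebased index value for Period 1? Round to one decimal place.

Rebased(Period 1) = 109.7 / 103.7 × 100 = 105.7859

105.8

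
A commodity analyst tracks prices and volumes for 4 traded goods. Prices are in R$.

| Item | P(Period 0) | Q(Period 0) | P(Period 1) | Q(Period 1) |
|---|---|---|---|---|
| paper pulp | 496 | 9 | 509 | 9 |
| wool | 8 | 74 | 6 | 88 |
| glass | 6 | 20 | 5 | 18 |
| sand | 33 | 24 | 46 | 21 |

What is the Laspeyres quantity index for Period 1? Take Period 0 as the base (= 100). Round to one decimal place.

Laspeyres quantity index uses base-period prices as weights.
ΣP(Period 0)·Q(Period 1) = 496×9 + 8×88 + 6×18 + 33×21 = 4464 + 704 + 108 + 693 = 5969
ΣP(Period 0)·Q(Period 0) = 496×9 + 8×74 + 6×20 + 33×24 = 4464 + 592 + 120 + 792 = 5968
Index = 5969 / 5968 × 100 = 100.0168

100.0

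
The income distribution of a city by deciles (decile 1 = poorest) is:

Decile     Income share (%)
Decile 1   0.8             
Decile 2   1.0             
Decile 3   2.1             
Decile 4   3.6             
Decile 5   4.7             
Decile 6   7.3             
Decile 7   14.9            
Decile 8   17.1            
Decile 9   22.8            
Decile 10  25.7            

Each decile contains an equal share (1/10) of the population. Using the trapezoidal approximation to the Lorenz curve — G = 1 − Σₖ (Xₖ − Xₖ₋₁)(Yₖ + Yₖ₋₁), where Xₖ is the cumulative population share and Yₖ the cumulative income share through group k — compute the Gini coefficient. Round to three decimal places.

Cumulative income shares Yₖ: 0.0080, 0.0180, 0.0390, 0.0750, 0.1220, 0.1950, 0.3440, 0.5150, 0.7430, 1.0000
Σ (Xₖ−Xₖ₋₁)(Yₖ+Yₖ₋₁) = (1/10)(0.0080+0.0000) + (1/10)(0.0180+0.0080) + (1/10)(0.0390+0.0180) + (1/10)(0.0750+0.0390) + (1/10)(0.1220+0.0750) + (1/10)(0.1950+0.1220) + (1/10)(0.3440+0.1950) + (1/10)(0.5150+0.3440) + (1/10)(0.7430+0.5150) + (1/10)(1.0000+0.7430)
  = 0.0008 + 0.0026 + 0.0057 + 0.0114 + 0.0197 + 0.0317 + 0.0539 + 0.0859 + 0.1258 + 0.1743 = 0.5118
G = 1 − 0.5118 = 0.4882

0.488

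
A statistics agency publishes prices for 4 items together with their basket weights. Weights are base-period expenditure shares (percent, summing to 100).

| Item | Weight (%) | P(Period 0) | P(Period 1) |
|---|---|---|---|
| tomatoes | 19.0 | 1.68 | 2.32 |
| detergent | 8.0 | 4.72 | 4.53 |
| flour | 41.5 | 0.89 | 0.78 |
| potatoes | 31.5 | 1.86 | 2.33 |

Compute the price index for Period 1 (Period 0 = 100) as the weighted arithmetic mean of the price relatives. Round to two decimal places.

109.75

tomatoes: 19.0 × (2.32/1.68) = 19.0 × 1.380952 = 26.2381
detergent: 8.0 × (4.53/4.72) = 8.0 × 0.959746 = 7.6780
flour: 41.5 × (0.78/0.89) = 41.5 × 0.876404 = 36.3708
potatoes: 31.5 × (2.33/1.86) = 31.5 × 1.252688 = 39.4597
Index = Σ wᵢ·(p₁ᵢ/p₀ᵢ) = 26.2381 + 7.6780 + 36.3708 + 39.4597 = 109.7465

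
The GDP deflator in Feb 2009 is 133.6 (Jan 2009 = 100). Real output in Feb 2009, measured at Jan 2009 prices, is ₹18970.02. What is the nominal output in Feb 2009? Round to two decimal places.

25343.95

Nominal = Real × (Index/100) = 18970.02 × (133.6/100)
        = 18970.02 × 1.336 = 25343.9467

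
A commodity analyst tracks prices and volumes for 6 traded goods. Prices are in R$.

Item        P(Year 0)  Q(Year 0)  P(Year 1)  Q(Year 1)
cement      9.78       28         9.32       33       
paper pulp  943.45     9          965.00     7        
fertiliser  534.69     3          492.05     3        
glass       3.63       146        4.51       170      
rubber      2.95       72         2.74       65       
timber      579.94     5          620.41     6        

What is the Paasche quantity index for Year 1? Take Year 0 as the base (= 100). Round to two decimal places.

91.84

Paasche quantity index uses current-period prices as weights.
ΣP(Year 1)·Q(Year 1) = 9.32×33 + 965.00×7 + 492.05×3 + 4.51×170 + 2.74×65 + 620.41×6 = 307.56 + 6755 + 1476.15 + 766.7 + 178.1 + 3722.46 = 13205.97
ΣP(Year 1)·Q(Year 0) = 9.32×28 + 965.00×9 + 492.05×3 + 4.51×146 + 2.74×72 + 620.41×5 = 260.96 + 8685 + 1476.15 + 658.46 + 197.28 + 3102.05 = 14379.9
Index = 13205.97 / 14379.9 × 100 = 91.8363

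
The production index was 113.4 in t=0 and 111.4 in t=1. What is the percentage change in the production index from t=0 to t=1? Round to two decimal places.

-1.76%

Change = (111.4 − 113.4) / 113.4 × 100
       = -2.0 / 113.4 × 100 = -1.7637%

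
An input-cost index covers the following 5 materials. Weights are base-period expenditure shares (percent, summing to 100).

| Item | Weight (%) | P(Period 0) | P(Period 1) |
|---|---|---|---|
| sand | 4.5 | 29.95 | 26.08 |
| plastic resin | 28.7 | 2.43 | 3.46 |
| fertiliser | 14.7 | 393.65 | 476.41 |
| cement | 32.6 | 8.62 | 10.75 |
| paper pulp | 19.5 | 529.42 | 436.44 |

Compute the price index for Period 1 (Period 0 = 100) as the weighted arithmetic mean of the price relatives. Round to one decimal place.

sand: 4.5 × (26.08/29.95) = 4.5 × 0.870785 = 3.9185
plastic resin: 28.7 × (3.46/2.43) = 28.7 × 1.423868 = 40.8650
fertiliser: 14.7 × (476.41/393.65) = 14.7 × 1.210238 = 17.7905
cement: 32.6 × (10.75/8.62) = 32.6 × 1.247100 = 40.6555
paper pulp: 19.5 × (436.44/529.42) = 19.5 × 0.824374 = 16.0753
Index = Σ wᵢ·(p₁ᵢ/p₀ᵢ) = 3.9185 + 40.8650 + 17.7905 + 40.6555 + 16.0753 = 119.3048

119.3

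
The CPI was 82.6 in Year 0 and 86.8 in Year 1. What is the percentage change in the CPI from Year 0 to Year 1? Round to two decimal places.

Change = (86.8 − 82.6) / 82.6 × 100
       = 4.2 / 82.6 × 100 = 5.0847%

5.08%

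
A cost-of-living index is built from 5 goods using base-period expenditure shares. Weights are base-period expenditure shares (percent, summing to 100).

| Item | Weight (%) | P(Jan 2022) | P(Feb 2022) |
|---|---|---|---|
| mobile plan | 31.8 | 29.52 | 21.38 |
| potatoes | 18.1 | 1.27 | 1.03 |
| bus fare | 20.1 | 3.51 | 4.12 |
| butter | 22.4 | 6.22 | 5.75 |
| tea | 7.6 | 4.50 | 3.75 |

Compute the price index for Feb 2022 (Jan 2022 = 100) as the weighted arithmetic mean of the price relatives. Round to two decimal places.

88.34

mobile plan: 31.8 × (21.38/29.52) = 31.8 × 0.724255 = 23.0313
potatoes: 18.1 × (1.03/1.27) = 18.1 × 0.811024 = 14.6795
bus fare: 20.1 × (4.12/3.51) = 20.1 × 1.173789 = 23.5932
butter: 22.4 × (5.75/6.22) = 22.4 × 0.924437 = 20.7074
tea: 7.6 × (3.75/4.50) = 7.6 × 0.833333 = 6.3333
Index = Σ wᵢ·(p₁ᵢ/p₀ᵢ) = 23.0313 + 14.6795 + 23.5932 + 20.7074 + 6.3333 = 88.3447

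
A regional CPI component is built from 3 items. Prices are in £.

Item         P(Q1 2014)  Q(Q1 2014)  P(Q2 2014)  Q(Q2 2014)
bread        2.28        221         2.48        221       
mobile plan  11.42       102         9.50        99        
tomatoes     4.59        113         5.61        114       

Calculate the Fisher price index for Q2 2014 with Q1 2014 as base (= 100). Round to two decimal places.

98.48

Laspeyres component (base-period weights):
ΣP(Q2 2014)Q(Q1 2014) = 2.48×221 + 9.50×102 + 5.61×113 = 548.08 + 969 + 633.93 = 2151.01
ΣP(Q1 2014)Q(Q1 2014) = 2.28×221 + 11.42×102 + 4.59×113 = 503.88 + 1164.84 + 518.67 = 2187.39
L = 2151.01 / 2187.39 × 100 = 98.3368
Paasche component (current-period weights):
ΣP(Q2 2014)Q(Q2 2014) = 2.48×221 + 9.50×99 + 5.61×114 = 548.08 + 940.5 + 639.54 = 2128.12
ΣP(Q1 2014)Q(Q2 2014) = 2.28×221 + 11.42×99 + 4.59×114 = 503.88 + 1130.58 + 523.26 = 2157.72
P = 2128.12 / 2157.72 × 100 = 98.6282
Fisher = √(L × P) = √(98.3368 × 98.6282) = 98.4824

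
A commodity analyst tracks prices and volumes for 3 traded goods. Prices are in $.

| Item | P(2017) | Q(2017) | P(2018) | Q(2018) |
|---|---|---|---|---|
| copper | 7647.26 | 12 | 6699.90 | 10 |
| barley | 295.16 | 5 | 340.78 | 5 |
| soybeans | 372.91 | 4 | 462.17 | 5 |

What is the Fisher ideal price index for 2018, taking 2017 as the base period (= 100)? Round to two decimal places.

Laspeyres component (base-period weights):
ΣP(2018)Q(2017) = 6699.90×12 + 340.78×5 + 462.17×4 = 80398.8 + 1703.9 + 1848.68 = 83951.38
ΣP(2017)Q(2017) = 7647.26×12 + 295.16×5 + 372.91×4 = 91767.12 + 1475.8 + 1491.64 = 94734.56
L = 83951.38 / 94734.56 × 100 = 88.6175
Paasche component (current-period weights):
ΣP(2018)Q(2018) = 6699.90×10 + 340.78×5 + 462.17×5 = 66999 + 1703.9 + 2310.85 = 71013.75
ΣP(2017)Q(2018) = 7647.26×10 + 295.16×5 + 372.91×5 = 76472.6 + 1475.8 + 1864.55 = 79812.95
P = 71013.75 / 79812.95 × 100 = 88.9752
Fisher = √(L × P) = √(88.6175 × 88.9752) = 88.7962

88.80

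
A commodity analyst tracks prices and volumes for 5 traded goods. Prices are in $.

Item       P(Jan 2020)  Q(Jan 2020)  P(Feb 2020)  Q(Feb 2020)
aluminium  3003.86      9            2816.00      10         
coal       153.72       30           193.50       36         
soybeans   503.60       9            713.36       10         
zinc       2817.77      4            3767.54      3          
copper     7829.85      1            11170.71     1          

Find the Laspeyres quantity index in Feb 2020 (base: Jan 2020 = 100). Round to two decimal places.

102.92

Laspeyres quantity index uses base-period prices as weights.
ΣP(Jan 2020)·Q(Feb 2020) = 3003.86×10 + 153.72×36 + 503.60×10 + 2817.77×3 + 7829.85×1 = 30038.6 + 5533.92 + 5036 + 8453.31 + 7829.85 = 56891.68
ΣP(Jan 2020)·Q(Jan 2020) = 3003.86×9 + 153.72×30 + 503.60×9 + 2817.77×4 + 7829.85×1 = 27034.74 + 4611.6 + 4532.4 + 11271.08 + 7829.85 = 55279.67
Index = 56891.68 / 55279.67 × 100 = 102.9161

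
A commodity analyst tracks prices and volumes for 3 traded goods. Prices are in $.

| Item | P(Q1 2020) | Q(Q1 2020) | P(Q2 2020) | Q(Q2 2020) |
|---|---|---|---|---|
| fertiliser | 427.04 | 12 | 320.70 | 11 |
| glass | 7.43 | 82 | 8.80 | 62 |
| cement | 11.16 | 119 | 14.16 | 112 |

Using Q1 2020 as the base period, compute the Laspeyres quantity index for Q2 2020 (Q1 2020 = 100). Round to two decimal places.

90.74

Laspeyres quantity index uses base-period prices as weights.
ΣP(Q1 2020)·Q(Q2 2020) = 427.04×11 + 7.43×62 + 11.16×112 = 4697.44 + 460.66 + 1249.92 = 6408.02
ΣP(Q1 2020)·Q(Q1 2020) = 427.04×12 + 7.43×82 + 11.16×119 = 5124.48 + 609.26 + 1328.04 = 7061.78
Index = 6408.02 / 7061.78 × 100 = 90.7423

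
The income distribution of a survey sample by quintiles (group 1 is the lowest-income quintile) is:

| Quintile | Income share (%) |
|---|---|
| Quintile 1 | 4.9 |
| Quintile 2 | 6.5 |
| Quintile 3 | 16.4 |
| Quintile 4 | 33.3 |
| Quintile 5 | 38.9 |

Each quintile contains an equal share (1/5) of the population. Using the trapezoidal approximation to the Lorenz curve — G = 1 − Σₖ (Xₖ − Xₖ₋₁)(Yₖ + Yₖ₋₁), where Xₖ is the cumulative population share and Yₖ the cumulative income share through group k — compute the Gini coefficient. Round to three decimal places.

0.379

Cumulative income shares Yₖ: 0.0490, 0.1140, 0.2780, 0.6110, 1.0000
Σ (Xₖ−Xₖ₋₁)(Yₖ+Yₖ₋₁) = (1/5)(0.0490+0.0000) + (1/5)(0.1140+0.0490) + (1/5)(0.2780+0.1140) + (1/5)(0.6110+0.2780) + (1/5)(1.0000+0.6110)
  = 0.0098 + 0.0326 + 0.0784 + 0.1778 + 0.3222 = 0.6208
G = 1 − 0.6208 = 0.3792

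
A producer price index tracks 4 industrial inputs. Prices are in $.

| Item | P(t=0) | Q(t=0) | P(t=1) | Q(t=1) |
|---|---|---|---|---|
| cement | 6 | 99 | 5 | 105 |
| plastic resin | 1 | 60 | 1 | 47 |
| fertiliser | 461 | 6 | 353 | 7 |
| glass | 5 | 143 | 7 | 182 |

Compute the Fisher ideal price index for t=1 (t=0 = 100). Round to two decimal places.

Laspeyres component (base-period weights):
ΣP(t=1)Q(t=0) = 5×99 + 1×60 + 353×6 + 7×143 = 495 + 60 + 2118 + 1001 = 3674
ΣP(t=0)Q(t=0) = 6×99 + 1×60 + 461×6 + 5×143 = 594 + 60 + 2766 + 715 = 4135
L = 3674 / 4135 × 100 = 88.8513
Paasche component (current-period weights):
ΣP(t=1)Q(t=1) = 5×105 + 1×47 + 353×7 + 7×182 = 525 + 47 + 2471 + 1274 = 4317
ΣP(t=0)Q(t=1) = 6×105 + 1×47 + 461×7 + 5×182 = 630 + 47 + 3227 + 910 = 4814
P = 4317 / 4814 × 100 = 89.6759
Fisher = √(L × P) = √(88.8513 × 89.6759) = 89.2627

89.26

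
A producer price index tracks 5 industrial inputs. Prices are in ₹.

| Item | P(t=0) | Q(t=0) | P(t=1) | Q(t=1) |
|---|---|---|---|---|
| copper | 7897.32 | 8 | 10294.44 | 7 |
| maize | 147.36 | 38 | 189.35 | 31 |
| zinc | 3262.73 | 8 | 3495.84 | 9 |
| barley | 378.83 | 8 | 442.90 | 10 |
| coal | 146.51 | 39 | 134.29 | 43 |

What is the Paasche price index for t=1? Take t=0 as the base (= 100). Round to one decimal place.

Paasche price index uses current-period quantities as weights.
ΣP(t=1)·Q(t=1) = 10294.44×7 + 189.35×31 + 3495.84×9 + 442.90×10 + 134.29×43 = 72061.08 + 5869.85 + 31462.56 + 4429 + 5774.47 = 119596.96
ΣP(t=0)·Q(t=1) = 7897.32×7 + 147.36×31 + 3262.73×9 + 378.83×10 + 146.51×43 = 55281.24 + 4568.16 + 29364.57 + 3788.3 + 6299.93 = 99302.2
Index = 119596.96 / 99302.2 × 100 = 120.4374

120.4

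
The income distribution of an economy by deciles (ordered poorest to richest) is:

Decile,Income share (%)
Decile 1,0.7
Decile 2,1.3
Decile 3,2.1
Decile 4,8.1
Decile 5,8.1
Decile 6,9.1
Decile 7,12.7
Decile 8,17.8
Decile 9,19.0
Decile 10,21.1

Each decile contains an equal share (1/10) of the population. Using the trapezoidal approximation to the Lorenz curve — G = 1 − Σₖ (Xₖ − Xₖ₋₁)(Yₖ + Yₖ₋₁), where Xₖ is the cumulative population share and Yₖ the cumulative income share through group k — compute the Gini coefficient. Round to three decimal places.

0.401

Cumulative income shares Yₖ: 0.0070, 0.0200, 0.0410, 0.1220, 0.2030, 0.2940, 0.4210, 0.5990, 0.7890, 1.0000
Σ (Xₖ−Xₖ₋₁)(Yₖ+Yₖ₋₁) = (1/10)(0.0070+0.0000) + (1/10)(0.0200+0.0070) + (1/10)(0.0410+0.0200) + (1/10)(0.1220+0.0410) + (1/10)(0.2030+0.1220) + (1/10)(0.2940+0.2030) + (1/10)(0.4210+0.2940) + (1/10)(0.5990+0.4210) + (1/10)(0.7890+0.5990) + (1/10)(1.0000+0.7890)
  = 0.0007 + 0.0027 + 0.0061 + 0.0163 + 0.0325 + 0.0497 + 0.0715 + 0.1020 + 0.1388 + 0.1789 = 0.5992
G = 1 − 0.5992 = 0.4008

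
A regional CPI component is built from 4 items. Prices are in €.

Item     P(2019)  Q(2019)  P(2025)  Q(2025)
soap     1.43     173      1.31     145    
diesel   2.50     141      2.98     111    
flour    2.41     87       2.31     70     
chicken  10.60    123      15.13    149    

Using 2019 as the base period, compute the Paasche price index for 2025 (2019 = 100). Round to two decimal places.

Paasche price index uses current-period quantities as weights.
ΣP(2025)·Q(2025) = 1.31×145 + 2.98×111 + 2.31×70 + 15.13×149 = 189.95 + 330.78 + 161.7 + 2254.37 = 2936.8
ΣP(2019)·Q(2025) = 1.43×145 + 2.50×111 + 2.41×70 + 10.60×149 = 207.35 + 277.5 + 168.7 + 1579.4 = 2232.95
Index = 2936.8 / 2232.95 × 100 = 131.5211

131.52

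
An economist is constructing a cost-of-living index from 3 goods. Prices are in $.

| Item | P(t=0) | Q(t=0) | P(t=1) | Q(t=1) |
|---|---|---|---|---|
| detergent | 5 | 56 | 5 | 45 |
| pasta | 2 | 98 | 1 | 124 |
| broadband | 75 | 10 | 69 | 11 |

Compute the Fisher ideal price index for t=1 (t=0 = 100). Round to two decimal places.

Laspeyres component (base-period weights):
ΣP(t=1)Q(t=0) = 5×56 + 1×98 + 69×10 = 280 + 98 + 690 = 1068
ΣP(t=0)Q(t=0) = 5×56 + 2×98 + 75×10 = 280 + 196 + 750 = 1226
L = 1068 / 1226 × 100 = 87.1126
Paasche component (current-period weights):
ΣP(t=1)Q(t=1) = 5×45 + 1×124 + 69×11 = 225 + 124 + 759 = 1108
ΣP(t=0)Q(t=1) = 5×45 + 2×124 + 75×11 = 225 + 248 + 825 = 1298
P = 1108 / 1298 × 100 = 85.3621
Fisher = √(L × P) = √(87.1126 × 85.3621) = 86.2329

86.23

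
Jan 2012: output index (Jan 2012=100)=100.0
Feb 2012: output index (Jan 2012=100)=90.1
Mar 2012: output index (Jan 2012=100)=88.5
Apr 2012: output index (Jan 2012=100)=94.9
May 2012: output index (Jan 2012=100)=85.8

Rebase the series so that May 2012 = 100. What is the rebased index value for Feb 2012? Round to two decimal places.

Rebased(Feb 2012) = 90.1 / 85.8 × 100 = 105.0117

105.01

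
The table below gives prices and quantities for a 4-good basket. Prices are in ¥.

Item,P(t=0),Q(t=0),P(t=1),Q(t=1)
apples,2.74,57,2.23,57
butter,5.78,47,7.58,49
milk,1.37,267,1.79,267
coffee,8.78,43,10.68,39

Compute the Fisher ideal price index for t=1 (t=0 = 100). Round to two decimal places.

121.34

Laspeyres component (base-period weights):
ΣP(t=1)Q(t=0) = 2.23×57 + 7.58×47 + 1.79×267 + 10.68×43 = 127.11 + 356.26 + 477.93 + 459.24 = 1420.54
ΣP(t=0)Q(t=0) = 2.74×57 + 5.78×47 + 1.37×267 + 8.78×43 = 156.18 + 271.66 + 365.79 + 377.54 = 1171.17
L = 1420.54 / 1171.17 × 100 = 121.2924
Paasche component (current-period weights):
ΣP(t=1)Q(t=1) = 2.23×57 + 7.58×49 + 1.79×267 + 10.68×39 = 127.11 + 371.42 + 477.93 + 416.52 = 1392.98
ΣP(t=0)Q(t=1) = 2.74×57 + 5.78×49 + 1.37×267 + 8.78×39 = 156.18 + 283.22 + 365.79 + 342.42 = 1147.61
P = 1392.98 / 1147.61 × 100 = 121.3810
Fisher = √(L × P) = √(121.2924 × 121.3810) = 121.3367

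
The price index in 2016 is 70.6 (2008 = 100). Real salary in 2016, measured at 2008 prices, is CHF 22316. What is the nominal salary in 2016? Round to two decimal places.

15755.10

Nominal = Real × (Index/100) = 22316 × (70.6/100)
        = 22316 × 0.706 = 15755.0960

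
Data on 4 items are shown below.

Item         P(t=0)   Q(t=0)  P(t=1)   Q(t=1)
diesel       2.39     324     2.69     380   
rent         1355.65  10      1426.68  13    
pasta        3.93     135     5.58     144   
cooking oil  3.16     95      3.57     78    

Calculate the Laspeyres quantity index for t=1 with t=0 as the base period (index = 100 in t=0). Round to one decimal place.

Laspeyres quantity index uses base-period prices as weights.
ΣP(t=0)·Q(t=1) = 2.39×380 + 1355.65×13 + 3.93×144 + 3.16×78 = 908.2 + 17623.45 + 565.92 + 246.48 = 19344.05
ΣP(t=0)·Q(t=0) = 2.39×324 + 1355.65×10 + 3.93×135 + 3.16×95 = 774.36 + 13556.5 + 530.55 + 300.2 = 15161.61
Index = 19344.05 / 15161.61 × 100 = 127.5857

127.6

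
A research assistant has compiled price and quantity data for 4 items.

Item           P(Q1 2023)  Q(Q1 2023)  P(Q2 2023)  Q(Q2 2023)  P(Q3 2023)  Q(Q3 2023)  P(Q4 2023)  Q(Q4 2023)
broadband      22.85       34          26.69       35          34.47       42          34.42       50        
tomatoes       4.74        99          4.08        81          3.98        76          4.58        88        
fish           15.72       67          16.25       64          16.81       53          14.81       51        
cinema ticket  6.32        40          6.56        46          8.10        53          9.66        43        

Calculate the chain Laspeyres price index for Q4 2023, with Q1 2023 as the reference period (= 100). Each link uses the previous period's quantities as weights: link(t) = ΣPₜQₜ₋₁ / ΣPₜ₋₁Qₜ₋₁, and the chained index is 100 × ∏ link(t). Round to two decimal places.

119.95

Link Q1 2023→Q2 2023:
ΣP(Q2 2023)Q(Q1 2023) = 26.69×34 + 4.08×99 + 16.25×67 + 6.56×40 = 907.46 + 403.92 + 1088.75 + 262.4 = 2662.53
ΣP(Q1 2023)Q(Q1 2023) = 22.85×34 + 4.74×99 + 15.72×67 + 6.32×40 = 776.9 + 469.26 + 1053.24 + 252.8 = 2552.2
link = 2662.53/2552.2 = 1.043229
Link Q2 2023→Q3 2023:
ΣP(Q3 2023)Q(Q2 2023) = 34.47×35 + 3.98×81 + 16.81×64 + 8.10×46 = 1206.45 + 322.38 + 1075.84 + 372.6 = 2977.27
ΣP(Q2 2023)Q(Q2 2023) = 26.69×35 + 4.08×81 + 16.25×64 + 6.56×46 = 934.15 + 330.48 + 1040 + 301.76 = 2606.39
link = 2977.27/2606.39 = 1.142296
Link Q3 2023→Q4 2023:
ΣP(Q4 2023)Q(Q3 2023) = 34.42×42 + 4.58×76 + 14.81×53 + 9.66×53 = 1445.64 + 348.08 + 784.93 + 511.98 = 3090.63
ΣP(Q3 2023)Q(Q3 2023) = 34.47×42 + 3.98×76 + 16.81×53 + 8.10×53 = 1447.74 + 302.48 + 890.93 + 429.3 = 3070.45
link = 3090.63/3070.45 = 1.006572
Chained index = 100 × 1.043229 × 1.142296 × 1.006572 = 119.9509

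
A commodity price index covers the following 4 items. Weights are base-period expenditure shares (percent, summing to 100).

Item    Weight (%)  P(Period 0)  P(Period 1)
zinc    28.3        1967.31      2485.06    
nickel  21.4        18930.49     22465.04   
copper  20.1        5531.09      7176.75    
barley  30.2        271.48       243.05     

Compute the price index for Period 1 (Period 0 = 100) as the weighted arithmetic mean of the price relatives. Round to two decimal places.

zinc: 28.3 × (2485.06/1967.31) = 28.3 × 1.263177 = 35.7479
nickel: 21.4 × (22465.04/18930.49) = 21.4 × 1.186712 = 25.3956
copper: 20.1 × (7176.75/5531.09) = 20.1 × 1.297529 = 26.0803
barley: 30.2 × (243.05/271.48) = 30.2 × 0.895278 = 27.0374
Index = Σ wᵢ·(p₁ᵢ/p₀ᵢ) = 35.7479 + 25.3956 + 26.0803 + 27.0374 = 114.2613

114.26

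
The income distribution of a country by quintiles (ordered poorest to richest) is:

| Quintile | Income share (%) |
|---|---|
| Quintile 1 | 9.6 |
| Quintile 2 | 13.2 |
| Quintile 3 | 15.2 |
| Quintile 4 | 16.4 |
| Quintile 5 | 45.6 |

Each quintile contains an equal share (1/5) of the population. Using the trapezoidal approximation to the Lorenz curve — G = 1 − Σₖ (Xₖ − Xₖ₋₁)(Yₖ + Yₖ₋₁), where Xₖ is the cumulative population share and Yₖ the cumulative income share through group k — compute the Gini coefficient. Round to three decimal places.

0.301

Cumulative income shares Yₖ: 0.0960, 0.2280, 0.3800, 0.5440, 1.0000
Σ (Xₖ−Xₖ₋₁)(Yₖ+Yₖ₋₁) = (1/5)(0.0960+0.0000) + (1/5)(0.2280+0.0960) + (1/5)(0.3800+0.2280) + (1/5)(0.5440+0.3800) + (1/5)(1.0000+0.5440)
  = 0.0192 + 0.0648 + 0.1216 + 0.1848 + 0.3088 = 0.6992
G = 1 − 0.6992 = 0.3008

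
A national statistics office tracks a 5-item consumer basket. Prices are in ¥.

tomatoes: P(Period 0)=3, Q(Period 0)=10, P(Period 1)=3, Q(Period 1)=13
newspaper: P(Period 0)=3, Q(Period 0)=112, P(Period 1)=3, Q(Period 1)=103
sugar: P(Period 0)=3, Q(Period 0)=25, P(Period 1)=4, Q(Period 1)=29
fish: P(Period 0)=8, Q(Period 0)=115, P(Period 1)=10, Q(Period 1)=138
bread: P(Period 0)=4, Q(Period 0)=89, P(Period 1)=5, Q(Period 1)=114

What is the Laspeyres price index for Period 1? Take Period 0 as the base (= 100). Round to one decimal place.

Laspeyres price index uses base-period quantities as weights.
ΣP(Period 1)·Q(Period 0) = 3×10 + 3×112 + 4×25 + 10×115 + 5×89 = 30 + 336 + 100 + 1150 + 445 = 2061
ΣP(Period 0)·Q(Period 0) = 3×10 + 3×112 + 3×25 + 8×115 + 4×89 = 30 + 336 + 75 + 920 + 356 = 1717
Index = 2061 / 1717 × 100 = 120.0349

120.0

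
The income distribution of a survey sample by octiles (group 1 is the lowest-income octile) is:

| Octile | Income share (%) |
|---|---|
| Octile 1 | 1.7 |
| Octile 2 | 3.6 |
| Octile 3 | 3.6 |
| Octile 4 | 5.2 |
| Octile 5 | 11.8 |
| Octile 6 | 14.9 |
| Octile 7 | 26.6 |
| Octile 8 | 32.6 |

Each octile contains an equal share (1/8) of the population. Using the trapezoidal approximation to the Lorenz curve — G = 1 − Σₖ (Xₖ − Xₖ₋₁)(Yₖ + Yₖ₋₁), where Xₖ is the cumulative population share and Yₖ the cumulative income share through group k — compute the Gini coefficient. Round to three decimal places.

Cumulative income shares Yₖ: 0.0170, 0.0530, 0.0890, 0.1410, 0.2590, 0.4080, 0.6740, 1.0000
Σ (Xₖ−Xₖ₋₁)(Yₖ+Yₖ₋₁) = (1/8)(0.0170+0.0000) + (1/8)(0.0530+0.0170) + (1/8)(0.0890+0.0530) + (1/8)(0.1410+0.0890) + (1/8)(0.2590+0.1410) + (1/8)(0.4080+0.2590) + (1/8)(0.6740+0.4080) + (1/8)(1.0000+0.6740)
  = 0.0021 + 0.0088 + 0.0178 + 0.0288 + 0.0500 + 0.0834 + 0.1353 + 0.2092 = 0.5353
G = 1 − 0.5353 = 0.4647

0.465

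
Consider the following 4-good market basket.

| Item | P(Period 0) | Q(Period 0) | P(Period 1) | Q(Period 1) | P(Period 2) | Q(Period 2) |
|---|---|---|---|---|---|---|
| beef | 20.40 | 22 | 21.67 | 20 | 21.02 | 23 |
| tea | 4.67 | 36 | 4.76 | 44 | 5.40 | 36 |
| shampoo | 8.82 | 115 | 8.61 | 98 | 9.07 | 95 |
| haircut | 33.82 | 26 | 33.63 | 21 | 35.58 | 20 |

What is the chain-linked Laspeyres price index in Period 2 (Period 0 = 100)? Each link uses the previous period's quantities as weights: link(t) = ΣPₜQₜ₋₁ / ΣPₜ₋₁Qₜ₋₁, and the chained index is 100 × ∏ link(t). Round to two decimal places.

Link Period 0→Period 1:
ΣP(Period 1)Q(Period 0) = 21.67×22 + 4.76×36 + 8.61×115 + 33.63×26 = 476.74 + 171.36 + 990.15 + 874.38 = 2512.63
ΣP(Period 0)Q(Period 0) = 20.40×22 + 4.67×36 + 8.82×115 + 33.82×26 = 448.8 + 168.12 + 1014.3 + 879.32 = 2510.54
link = 2512.63/2510.54 = 1.000832
Link Period 1→Period 2:
ΣP(Period 2)Q(Period 1) = 21.02×20 + 5.40×44 + 9.07×98 + 35.58×21 = 420.4 + 237.6 + 888.86 + 747.18 = 2294.04
ΣP(Period 1)Q(Period 1) = 21.67×20 + 4.76×44 + 8.61×98 + 33.63×21 = 433.4 + 209.44 + 843.78 + 706.23 = 2192.85
link = 2294.04/2192.85 = 1.046145
Chained index = 100 × 1.000832 × 1.046145 = 104.7016

104.70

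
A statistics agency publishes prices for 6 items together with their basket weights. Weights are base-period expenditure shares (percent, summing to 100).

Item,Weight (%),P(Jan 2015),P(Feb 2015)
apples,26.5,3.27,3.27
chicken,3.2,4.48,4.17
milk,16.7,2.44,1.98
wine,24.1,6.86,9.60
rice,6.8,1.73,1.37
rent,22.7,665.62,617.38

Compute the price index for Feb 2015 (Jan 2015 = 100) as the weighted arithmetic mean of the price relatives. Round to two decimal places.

103.20

apples: 26.5 × (3.27/3.27) = 26.5 × 1.000000 = 26.5000
chicken: 3.2 × (4.17/4.48) = 3.2 × 0.930804 = 2.9786
milk: 16.7 × (1.98/2.44) = 16.7 × 0.811475 = 13.5516
wine: 24.1 × (9.60/6.86) = 24.1 × 1.399417 = 33.7259
rice: 6.8 × (1.37/1.73) = 6.8 × 0.791908 = 5.3850
rent: 22.7 × (617.38/665.62) = 22.7 × 0.927526 = 21.0548
Index = Σ wᵢ·(p₁ᵢ/p₀ᵢ) = 26.5000 + 2.9786 + 13.5516 + 33.7259 + 5.3850 + 21.0548 = 103.1960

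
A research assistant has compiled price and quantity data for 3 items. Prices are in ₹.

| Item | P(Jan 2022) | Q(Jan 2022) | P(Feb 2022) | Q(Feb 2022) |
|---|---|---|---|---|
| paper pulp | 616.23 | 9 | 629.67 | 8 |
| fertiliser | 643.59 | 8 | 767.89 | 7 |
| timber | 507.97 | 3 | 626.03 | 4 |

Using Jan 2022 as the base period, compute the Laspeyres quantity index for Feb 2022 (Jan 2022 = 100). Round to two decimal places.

Laspeyres quantity index uses base-period prices as weights.
ΣP(Jan 2022)·Q(Feb 2022) = 616.23×8 + 643.59×7 + 507.97×4 = 4929.84 + 4505.13 + 2031.88 = 11466.85
ΣP(Jan 2022)·Q(Jan 2022) = 616.23×9 + 643.59×8 + 507.97×3 = 5546.07 + 5148.72 + 1523.91 = 12218.7
Index = 11466.85 / 12218.7 × 100 = 93.8467

93.85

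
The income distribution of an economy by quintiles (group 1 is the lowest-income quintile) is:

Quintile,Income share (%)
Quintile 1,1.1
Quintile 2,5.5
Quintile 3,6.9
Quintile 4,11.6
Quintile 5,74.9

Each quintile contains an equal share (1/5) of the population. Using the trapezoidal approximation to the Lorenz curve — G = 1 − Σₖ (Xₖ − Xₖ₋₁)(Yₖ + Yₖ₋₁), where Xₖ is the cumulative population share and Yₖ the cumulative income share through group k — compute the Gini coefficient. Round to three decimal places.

Cumulative income shares Yₖ: 0.0110, 0.0660, 0.1350, 0.2510, 1.0000
Σ (Xₖ−Xₖ₋₁)(Yₖ+Yₖ₋₁) = (1/5)(0.0110+0.0000) + (1/5)(0.0660+0.0110) + (1/5)(0.1350+0.0660) + (1/5)(0.2510+0.1350) + (1/5)(1.0000+0.2510)
  = 0.0022 + 0.0154 + 0.0402 + 0.0772 + 0.2502 = 0.3852
G = 1 − 0.3852 = 0.6148

0.615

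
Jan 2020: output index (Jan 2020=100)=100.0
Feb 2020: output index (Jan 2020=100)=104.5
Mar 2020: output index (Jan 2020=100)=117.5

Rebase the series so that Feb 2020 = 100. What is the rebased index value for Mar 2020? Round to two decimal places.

112.44

Rebased(Mar 2020) = 117.5 / 104.5 × 100 = 112.4402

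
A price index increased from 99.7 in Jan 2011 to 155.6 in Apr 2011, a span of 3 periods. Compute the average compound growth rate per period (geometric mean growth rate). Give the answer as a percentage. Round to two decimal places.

Growth factor = (155.6/99.7)^(1/3) = (1.560682)^(1/3) = 1.159947
Growth rate = 1.159947 − 1 = 0.159947 = 15.9947%

15.99%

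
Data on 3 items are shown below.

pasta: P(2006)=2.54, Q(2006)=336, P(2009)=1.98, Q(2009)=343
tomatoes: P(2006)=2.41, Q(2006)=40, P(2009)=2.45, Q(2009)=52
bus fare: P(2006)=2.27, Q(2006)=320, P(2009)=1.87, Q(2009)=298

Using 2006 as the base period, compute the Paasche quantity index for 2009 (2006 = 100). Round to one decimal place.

100.2

Paasche quantity index uses current-period prices as weights.
ΣP(2009)·Q(2009) = 1.98×343 + 2.45×52 + 1.87×298 = 679.14 + 127.4 + 557.26 = 1363.8
ΣP(2009)·Q(2006) = 1.98×336 + 2.45×40 + 1.87×320 = 665.28 + 98 + 598.4 = 1361.68
Index = 1363.8 / 1361.68 × 100 = 100.1557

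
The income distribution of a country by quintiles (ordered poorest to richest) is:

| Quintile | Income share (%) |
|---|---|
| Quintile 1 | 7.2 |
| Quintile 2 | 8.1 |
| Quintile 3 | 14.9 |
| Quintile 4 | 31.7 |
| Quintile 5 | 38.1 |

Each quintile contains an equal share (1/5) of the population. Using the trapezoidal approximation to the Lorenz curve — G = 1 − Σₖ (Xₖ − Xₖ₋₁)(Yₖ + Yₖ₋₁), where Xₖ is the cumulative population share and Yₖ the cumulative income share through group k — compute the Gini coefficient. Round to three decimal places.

Cumulative income shares Yₖ: 0.0720, 0.1530, 0.3020, 0.6190, 1.0000
Σ (Xₖ−Xₖ₋₁)(Yₖ+Yₖ₋₁) = (1/5)(0.0720+0.0000) + (1/5)(0.1530+0.0720) + (1/5)(0.3020+0.1530) + (1/5)(0.6190+0.3020) + (1/5)(1.0000+0.6190)
  = 0.0144 + 0.0450 + 0.0910 + 0.1842 + 0.3238 = 0.6584
G = 1 − 0.6584 = 0.3416

0.342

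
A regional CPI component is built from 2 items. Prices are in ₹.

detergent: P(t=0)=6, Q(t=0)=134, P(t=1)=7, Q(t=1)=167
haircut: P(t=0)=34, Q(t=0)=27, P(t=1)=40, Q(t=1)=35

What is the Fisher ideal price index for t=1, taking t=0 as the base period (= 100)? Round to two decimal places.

Laspeyres component (base-period weights):
ΣP(t=1)Q(t=0) = 7×134 + 40×27 = 938 + 1080 = 2018
ΣP(t=0)Q(t=0) = 6×134 + 34×27 = 804 + 918 = 1722
L = 2018 / 1722 × 100 = 117.1893
Paasche component (current-period weights):
ΣP(t=1)Q(t=1) = 7×167 + 40×35 = 1169 + 1400 = 2569
ΣP(t=0)Q(t=1) = 6×167 + 34×35 = 1002 + 1190 = 2192
P = 2569 / 2192 × 100 = 117.1989
Fisher = √(L × P) = √(117.1893 × 117.1989) = 117.1941

117.19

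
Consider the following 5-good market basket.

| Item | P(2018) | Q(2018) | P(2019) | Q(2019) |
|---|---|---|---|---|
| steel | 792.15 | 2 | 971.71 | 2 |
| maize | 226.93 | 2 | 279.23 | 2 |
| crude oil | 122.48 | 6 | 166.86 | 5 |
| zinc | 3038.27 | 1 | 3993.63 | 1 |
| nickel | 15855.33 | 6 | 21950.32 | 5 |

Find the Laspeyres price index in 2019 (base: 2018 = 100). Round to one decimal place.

Laspeyres price index uses base-period quantities as weights.
ΣP(2019)·Q(2018) = 971.71×2 + 279.23×2 + 166.86×6 + 3993.63×1 + 21950.32×6 = 1943.42 + 558.46 + 1001.16 + 3993.63 + 131701.92 = 139198.59
ΣP(2018)·Q(2018) = 792.15×2 + 226.93×2 + 122.48×6 + 3038.27×1 + 15855.33×6 = 1584.3 + 453.86 + 734.88 + 3038.27 + 95131.98 = 100943.29
Index = 139198.59 / 100943.29 × 100 = 137.8978

137.9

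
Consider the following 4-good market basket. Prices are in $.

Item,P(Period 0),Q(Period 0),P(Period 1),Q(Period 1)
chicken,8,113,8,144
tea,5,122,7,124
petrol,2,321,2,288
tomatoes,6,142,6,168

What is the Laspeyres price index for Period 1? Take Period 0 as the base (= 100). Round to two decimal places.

108.11

Laspeyres price index uses base-period quantities as weights.
ΣP(Period 1)·Q(Period 0) = 8×113 + 7×122 + 2×321 + 6×142 = 904 + 854 + 642 + 852 = 3252
ΣP(Period 0)·Q(Period 0) = 8×113 + 5×122 + 2×321 + 6×142 = 904 + 610 + 642 + 852 = 3008
Index = 3252 / 3008 × 100 = 108.1117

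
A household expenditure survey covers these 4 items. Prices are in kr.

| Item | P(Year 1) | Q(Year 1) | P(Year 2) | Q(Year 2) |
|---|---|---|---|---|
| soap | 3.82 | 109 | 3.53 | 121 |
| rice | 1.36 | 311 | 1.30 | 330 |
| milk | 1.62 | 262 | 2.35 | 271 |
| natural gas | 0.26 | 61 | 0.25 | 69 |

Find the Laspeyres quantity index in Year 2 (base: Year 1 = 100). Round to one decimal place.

Laspeyres quantity index uses base-period prices as weights.
ΣP(Year 1)·Q(Year 2) = 3.82×121 + 1.36×330 + 1.62×271 + 0.26×69 = 462.22 + 448.8 + 439.02 + 17.94 = 1367.98
ΣP(Year 1)·Q(Year 1) = 3.82×109 + 1.36×311 + 1.62×262 + 0.26×61 = 416.38 + 422.96 + 424.44 + 15.86 = 1279.64
Index = 1367.98 / 1279.64 × 100 = 106.9035

106.9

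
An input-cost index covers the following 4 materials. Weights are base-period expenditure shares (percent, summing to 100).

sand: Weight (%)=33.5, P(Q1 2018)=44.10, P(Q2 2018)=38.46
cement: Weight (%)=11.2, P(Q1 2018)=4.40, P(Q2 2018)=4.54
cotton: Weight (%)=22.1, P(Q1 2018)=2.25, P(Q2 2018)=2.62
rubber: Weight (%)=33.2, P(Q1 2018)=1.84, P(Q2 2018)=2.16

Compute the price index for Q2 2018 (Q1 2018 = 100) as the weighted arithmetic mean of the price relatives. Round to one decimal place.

sand: 33.5 × (38.46/44.10) = 33.5 × 0.872109 = 29.2156
cement: 11.2 × (4.54/4.40) = 11.2 × 1.031818 = 11.5564
cotton: 22.1 × (2.62/2.25) = 22.1 × 1.164444 = 25.7342
rubber: 33.2 × (2.16/1.84) = 33.2 × 1.173913 = 38.9739
Index = Σ wᵢ·(p₁ᵢ/p₀ᵢ) = 29.2156 + 11.5564 + 25.7342 + 38.9739 = 105.4801

105.5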